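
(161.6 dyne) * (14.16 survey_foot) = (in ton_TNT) 1.667e-12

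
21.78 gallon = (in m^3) 0.08245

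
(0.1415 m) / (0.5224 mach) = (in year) 2.522e-11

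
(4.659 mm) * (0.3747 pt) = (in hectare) 6.159e-11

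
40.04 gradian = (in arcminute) 2162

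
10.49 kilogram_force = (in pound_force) 23.13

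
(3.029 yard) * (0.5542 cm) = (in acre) 3.793e-06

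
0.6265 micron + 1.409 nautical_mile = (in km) 2.609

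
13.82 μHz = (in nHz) 1.382e+04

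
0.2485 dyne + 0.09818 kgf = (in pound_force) 0.2165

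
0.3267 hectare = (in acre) 0.8073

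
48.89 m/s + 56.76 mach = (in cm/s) 1.938e+06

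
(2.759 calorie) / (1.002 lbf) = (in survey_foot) 8.497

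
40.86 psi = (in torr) 2113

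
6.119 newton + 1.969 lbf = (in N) 14.88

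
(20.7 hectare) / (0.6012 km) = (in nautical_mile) 0.1859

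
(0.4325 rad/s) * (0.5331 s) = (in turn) 0.0367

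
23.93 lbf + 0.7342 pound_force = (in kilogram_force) 11.19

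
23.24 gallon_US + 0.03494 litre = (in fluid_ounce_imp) 3097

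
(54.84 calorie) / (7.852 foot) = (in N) 95.87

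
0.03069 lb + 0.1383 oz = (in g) 17.84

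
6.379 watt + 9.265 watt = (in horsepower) 0.02098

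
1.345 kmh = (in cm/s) 37.36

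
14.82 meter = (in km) 0.01482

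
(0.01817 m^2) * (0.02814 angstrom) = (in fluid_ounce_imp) 1.8e-09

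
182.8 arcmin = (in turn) 0.008463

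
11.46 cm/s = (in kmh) 0.4126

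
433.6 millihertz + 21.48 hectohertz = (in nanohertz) 2.148e+12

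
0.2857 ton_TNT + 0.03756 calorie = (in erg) 1.195e+16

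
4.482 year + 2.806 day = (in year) 4.49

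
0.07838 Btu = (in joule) 82.7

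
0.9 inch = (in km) 2.286e-05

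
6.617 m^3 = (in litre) 6617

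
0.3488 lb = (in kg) 0.1582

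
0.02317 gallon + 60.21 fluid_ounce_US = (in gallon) 0.4936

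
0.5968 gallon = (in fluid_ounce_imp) 79.51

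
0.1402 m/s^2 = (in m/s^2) 0.1402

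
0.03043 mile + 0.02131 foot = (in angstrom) 4.898e+11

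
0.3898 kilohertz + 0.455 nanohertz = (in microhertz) 3.898e+08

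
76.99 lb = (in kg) 34.92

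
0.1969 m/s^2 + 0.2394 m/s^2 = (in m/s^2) 0.4363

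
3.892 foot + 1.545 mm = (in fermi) 1.188e+15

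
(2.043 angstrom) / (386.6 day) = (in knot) 1.189e-17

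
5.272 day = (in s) 4.555e+05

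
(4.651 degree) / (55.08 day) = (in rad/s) 1.706e-08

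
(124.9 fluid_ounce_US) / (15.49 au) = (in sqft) 1.716e-14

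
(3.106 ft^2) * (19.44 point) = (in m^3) 0.001979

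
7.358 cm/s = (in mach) 0.0002161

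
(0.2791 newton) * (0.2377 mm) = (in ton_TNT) 1.586e-14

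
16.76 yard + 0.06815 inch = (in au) 1.025e-10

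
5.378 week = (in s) 3.253e+06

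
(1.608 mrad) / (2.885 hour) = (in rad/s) 1.548e-07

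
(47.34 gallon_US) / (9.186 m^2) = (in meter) 0.01951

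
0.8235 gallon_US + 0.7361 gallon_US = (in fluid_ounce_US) 199.6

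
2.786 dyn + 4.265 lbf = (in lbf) 4.265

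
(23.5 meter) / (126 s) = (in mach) 0.0005477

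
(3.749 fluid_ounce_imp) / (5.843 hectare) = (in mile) 1.133e-12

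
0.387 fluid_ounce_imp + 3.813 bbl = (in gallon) 160.1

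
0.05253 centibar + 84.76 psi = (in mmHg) 4384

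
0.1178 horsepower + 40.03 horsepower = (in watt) 2.994e+04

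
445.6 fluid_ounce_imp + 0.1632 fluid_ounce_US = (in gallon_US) 3.346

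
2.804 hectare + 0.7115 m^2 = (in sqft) 3.018e+05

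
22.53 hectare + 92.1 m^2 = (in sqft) 2.426e+06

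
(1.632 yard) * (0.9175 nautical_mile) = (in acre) 0.6266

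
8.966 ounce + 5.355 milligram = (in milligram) 2.542e+05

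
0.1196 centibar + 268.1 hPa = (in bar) 0.2693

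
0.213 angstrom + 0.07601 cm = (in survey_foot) 0.002494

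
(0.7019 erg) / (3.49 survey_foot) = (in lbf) 1.483e-08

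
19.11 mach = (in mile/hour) 1.456e+04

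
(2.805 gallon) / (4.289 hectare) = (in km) 2.476e-10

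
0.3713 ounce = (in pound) 0.02321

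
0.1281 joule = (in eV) 7.995e+17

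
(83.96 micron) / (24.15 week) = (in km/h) 2.069e-11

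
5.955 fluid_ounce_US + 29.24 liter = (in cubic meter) 0.02942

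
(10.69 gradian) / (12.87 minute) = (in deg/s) 0.01246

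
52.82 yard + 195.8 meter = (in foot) 800.8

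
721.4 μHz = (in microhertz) 721.4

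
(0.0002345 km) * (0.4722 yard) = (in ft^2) 1.09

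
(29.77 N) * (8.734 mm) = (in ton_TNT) 6.214e-11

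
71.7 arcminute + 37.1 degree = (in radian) 0.6684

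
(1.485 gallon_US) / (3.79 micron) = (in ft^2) 1.597e+04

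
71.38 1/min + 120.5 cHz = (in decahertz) 0.2395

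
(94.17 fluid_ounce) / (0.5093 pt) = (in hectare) 0.00155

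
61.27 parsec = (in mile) 1.175e+15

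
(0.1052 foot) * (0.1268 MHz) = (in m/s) 4066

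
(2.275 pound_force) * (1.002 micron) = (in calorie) 2.424e-06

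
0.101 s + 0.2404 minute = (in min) 0.2421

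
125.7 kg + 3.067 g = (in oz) 4434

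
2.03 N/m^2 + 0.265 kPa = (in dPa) 2670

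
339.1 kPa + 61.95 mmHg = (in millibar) 3474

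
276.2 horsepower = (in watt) 2.06e+05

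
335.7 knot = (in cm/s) 1.727e+04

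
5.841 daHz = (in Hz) 58.41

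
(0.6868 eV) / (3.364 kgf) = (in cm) 3.336e-19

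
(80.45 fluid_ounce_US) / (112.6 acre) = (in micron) 0.005221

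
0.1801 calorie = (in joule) 0.7535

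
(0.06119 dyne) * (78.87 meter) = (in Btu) 4.574e-08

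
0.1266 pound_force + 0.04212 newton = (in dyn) 6.053e+04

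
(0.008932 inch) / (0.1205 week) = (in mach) 9.143e-12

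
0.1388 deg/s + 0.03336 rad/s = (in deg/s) 2.05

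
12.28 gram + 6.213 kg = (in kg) 6.225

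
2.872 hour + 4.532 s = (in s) 1.034e+04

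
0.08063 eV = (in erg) 1.292e-13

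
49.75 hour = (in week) 0.2961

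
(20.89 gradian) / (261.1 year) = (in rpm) 3.806e-10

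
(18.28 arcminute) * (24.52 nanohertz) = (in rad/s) 1.304e-10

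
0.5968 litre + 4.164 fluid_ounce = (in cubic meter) 0.0007199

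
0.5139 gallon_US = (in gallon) 0.5139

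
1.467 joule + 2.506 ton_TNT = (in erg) 1.049e+17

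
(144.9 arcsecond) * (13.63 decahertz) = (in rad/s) 0.09575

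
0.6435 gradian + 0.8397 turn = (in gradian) 336.5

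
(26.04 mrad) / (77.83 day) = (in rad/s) 3.872e-09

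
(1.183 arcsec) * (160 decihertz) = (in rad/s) 9.177e-05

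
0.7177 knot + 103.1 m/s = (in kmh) 372.5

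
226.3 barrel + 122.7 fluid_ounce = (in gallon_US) 9506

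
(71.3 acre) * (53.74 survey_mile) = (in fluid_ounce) 8.438e+14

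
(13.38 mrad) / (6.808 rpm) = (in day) 2.172e-07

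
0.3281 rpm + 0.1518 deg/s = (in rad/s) 0.03701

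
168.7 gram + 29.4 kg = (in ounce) 1043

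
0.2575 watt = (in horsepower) 0.0003453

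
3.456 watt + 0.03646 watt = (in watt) 3.492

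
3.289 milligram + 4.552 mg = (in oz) 0.0002766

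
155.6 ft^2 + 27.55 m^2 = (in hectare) 0.004201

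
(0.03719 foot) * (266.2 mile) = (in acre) 1.2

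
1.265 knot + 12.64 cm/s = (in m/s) 0.7772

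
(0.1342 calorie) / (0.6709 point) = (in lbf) 533.3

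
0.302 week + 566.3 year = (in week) 2.953e+04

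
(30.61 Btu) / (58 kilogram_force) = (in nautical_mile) 0.03066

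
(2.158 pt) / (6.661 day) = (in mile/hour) 2.959e-09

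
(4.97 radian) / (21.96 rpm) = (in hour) 0.0006003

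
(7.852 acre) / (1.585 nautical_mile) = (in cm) 1082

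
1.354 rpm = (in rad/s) 0.1418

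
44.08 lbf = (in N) 196.1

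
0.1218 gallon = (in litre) 0.4611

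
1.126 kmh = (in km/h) 1.126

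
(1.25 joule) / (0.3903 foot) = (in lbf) 2.362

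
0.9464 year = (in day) 345.4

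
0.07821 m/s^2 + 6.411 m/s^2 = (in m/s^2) 6.489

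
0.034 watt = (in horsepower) 4.559e-05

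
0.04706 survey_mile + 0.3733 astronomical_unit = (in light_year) 5.903e-06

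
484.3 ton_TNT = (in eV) 1.265e+31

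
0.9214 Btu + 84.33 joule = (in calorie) 252.5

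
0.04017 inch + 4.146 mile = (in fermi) 6.672e+18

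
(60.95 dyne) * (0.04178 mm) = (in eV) 1.589e+11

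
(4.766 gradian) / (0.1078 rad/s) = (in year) 2.202e-08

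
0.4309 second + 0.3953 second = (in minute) 0.01377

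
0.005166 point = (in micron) 1.822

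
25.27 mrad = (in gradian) 1.609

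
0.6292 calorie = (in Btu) 0.002495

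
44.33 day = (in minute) 6.384e+04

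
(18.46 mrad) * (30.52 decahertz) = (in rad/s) 5.634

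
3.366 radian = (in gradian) 214.3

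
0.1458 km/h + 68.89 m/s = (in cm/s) 6893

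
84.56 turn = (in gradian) 3.382e+04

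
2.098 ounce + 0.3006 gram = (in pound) 0.1318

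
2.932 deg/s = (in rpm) 0.4887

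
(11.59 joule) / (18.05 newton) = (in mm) 642.1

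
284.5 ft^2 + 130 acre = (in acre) 130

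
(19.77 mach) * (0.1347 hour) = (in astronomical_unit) 2.182e-05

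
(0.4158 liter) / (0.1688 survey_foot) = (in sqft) 0.08699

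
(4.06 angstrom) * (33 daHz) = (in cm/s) 1.34e-05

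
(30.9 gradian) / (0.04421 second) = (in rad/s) 10.98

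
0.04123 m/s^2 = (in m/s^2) 0.04123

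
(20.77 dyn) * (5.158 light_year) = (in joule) 1.014e+13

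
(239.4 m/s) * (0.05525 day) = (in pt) 3.239e+09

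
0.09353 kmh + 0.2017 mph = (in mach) 0.0003411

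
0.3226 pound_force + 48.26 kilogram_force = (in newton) 474.7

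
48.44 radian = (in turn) 7.709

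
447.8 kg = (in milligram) 4.478e+08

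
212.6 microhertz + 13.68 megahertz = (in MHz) 13.68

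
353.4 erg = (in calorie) 8.446e-06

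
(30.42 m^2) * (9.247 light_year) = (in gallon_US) 7.03e+20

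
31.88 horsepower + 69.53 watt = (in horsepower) 31.97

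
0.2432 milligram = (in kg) 2.432e-07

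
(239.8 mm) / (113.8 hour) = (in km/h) 2.107e-06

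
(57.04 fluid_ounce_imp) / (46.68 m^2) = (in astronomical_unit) 2.321e-16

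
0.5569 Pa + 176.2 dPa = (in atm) 0.0001794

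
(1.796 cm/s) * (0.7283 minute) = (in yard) 0.8583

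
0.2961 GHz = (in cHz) 2.961e+10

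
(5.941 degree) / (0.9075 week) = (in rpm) 1.804e-06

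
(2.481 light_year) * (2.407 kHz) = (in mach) 1.659e+17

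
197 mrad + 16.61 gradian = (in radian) 0.4579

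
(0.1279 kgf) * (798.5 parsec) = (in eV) 1.929e+38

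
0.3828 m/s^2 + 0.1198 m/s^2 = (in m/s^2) 0.5026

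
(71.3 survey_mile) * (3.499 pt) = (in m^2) 141.6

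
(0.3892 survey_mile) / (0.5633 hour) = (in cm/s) 30.89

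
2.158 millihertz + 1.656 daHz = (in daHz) 1.656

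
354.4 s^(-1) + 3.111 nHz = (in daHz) 35.44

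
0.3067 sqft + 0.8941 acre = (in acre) 0.8941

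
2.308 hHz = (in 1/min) 1.385e+04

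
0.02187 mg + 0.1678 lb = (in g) 76.11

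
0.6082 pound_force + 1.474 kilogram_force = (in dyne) 1.716e+06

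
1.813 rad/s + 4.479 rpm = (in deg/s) 130.8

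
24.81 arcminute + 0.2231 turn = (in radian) 1.409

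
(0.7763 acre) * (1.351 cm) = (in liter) 4.244e+04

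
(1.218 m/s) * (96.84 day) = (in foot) 3.343e+07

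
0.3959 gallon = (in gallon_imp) 0.3297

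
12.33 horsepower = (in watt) 9194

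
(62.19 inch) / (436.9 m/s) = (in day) 4.185e-08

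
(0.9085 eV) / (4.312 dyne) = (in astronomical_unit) 2.256e-26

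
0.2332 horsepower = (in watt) 173.9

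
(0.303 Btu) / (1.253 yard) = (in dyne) 2.79e+07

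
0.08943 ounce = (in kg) 0.002535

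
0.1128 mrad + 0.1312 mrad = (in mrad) 0.244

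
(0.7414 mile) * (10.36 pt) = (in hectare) 0.0004361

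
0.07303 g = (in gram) 0.07303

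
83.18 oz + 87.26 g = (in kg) 2.445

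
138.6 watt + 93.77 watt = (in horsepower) 0.3116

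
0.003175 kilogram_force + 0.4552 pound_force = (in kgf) 0.2097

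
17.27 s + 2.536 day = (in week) 0.3623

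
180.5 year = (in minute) 9.487e+07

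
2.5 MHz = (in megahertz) 2.5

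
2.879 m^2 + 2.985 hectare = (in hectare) 2.985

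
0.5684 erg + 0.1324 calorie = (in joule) 0.554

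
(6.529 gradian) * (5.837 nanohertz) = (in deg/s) 3.43e-08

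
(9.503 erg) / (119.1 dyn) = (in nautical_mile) 4.308e-07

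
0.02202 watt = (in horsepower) 2.953e-05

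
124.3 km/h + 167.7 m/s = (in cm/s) 2.022e+04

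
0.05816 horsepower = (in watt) 43.37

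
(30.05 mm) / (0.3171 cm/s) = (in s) 9.477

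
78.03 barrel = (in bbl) 78.03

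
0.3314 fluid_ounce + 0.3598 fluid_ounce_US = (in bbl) 0.0001286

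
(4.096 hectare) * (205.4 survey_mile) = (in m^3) 1.354e+10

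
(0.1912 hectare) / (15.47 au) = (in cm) 8.262e-08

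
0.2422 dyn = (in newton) 2.422e-06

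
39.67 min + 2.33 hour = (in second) 1.077e+04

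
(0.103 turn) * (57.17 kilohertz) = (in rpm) 3.533e+05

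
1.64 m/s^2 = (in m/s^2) 1.64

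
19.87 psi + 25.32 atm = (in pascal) 2.703e+06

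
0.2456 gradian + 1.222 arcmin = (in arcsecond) 869.1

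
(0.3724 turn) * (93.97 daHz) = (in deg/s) 1.26e+05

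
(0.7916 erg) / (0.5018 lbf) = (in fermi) 3.546e+07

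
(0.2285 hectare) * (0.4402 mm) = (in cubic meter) 1.006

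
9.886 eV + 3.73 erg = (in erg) 3.73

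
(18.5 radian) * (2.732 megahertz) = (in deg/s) 2.896e+09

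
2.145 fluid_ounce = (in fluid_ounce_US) 2.145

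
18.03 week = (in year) 0.3458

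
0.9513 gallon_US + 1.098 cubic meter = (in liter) 1102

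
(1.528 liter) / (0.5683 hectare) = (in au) 1.797e-18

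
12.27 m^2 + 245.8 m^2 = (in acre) 0.06377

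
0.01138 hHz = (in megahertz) 1.138e-06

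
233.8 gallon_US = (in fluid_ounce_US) 2.993e+04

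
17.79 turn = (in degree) 6404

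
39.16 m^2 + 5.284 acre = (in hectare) 2.142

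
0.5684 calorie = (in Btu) 0.002254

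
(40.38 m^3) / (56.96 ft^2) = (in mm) 7631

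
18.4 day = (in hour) 441.6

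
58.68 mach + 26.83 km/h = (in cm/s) 1.999e+06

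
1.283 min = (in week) 0.0001273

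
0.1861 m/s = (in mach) 0.0005465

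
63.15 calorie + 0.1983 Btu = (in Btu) 0.4487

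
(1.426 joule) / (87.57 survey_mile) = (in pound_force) 2.275e-06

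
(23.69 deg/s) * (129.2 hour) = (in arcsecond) 3.967e+10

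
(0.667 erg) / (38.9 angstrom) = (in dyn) 1.715e+06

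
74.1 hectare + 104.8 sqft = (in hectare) 74.1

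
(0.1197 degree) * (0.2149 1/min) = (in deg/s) 0.0004287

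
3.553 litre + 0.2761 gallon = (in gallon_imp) 1.011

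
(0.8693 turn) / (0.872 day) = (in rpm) 0.0006923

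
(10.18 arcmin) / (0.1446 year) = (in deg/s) 3.721e-08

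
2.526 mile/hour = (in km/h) 4.065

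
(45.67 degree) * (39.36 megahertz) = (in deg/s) 1.798e+09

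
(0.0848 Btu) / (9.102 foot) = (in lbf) 7.25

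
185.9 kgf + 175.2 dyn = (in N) 1823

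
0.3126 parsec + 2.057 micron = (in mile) 5.994e+12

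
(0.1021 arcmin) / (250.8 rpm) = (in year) 3.586e-14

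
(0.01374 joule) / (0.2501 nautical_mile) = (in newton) 2.966e-05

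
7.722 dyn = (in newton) 7.722e-05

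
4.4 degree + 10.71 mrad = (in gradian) 5.571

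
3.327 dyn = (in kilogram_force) 3.393e-06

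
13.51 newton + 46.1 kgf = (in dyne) 4.656e+07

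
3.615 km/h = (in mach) 0.002949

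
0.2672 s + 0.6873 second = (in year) 3.027e-08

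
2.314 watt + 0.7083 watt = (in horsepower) 0.004053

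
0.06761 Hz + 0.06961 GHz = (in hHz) 6.961e+05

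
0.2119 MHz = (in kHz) 211.9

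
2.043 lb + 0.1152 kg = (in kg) 1.042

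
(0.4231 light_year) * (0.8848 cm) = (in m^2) 3.542e+13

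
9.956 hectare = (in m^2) 9.956e+04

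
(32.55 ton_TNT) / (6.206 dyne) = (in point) 6.221e+18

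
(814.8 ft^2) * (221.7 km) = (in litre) 1.678e+10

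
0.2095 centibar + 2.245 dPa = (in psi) 0.03042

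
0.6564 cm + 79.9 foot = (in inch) 959.1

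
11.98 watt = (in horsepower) 0.01607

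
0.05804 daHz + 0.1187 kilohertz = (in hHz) 1.193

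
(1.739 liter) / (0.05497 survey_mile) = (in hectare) 1.966e-09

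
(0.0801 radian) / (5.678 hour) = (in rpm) 3.742e-05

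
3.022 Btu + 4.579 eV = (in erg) 3.188e+10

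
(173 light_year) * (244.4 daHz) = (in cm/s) 4e+23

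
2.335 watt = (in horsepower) 0.003131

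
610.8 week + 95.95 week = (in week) 706.8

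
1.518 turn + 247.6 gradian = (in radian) 13.43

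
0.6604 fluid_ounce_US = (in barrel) 0.0001228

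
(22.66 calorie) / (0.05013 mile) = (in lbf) 0.2642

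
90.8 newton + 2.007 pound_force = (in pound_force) 22.42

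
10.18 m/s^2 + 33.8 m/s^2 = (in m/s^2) 43.98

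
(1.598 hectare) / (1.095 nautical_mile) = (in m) 7.88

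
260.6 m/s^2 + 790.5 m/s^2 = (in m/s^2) 1051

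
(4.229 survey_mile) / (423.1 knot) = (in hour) 0.008686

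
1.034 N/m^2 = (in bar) 1.034e-05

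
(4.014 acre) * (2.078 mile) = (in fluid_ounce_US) 1.837e+12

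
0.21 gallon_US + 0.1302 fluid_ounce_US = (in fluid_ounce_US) 27.01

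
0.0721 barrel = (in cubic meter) 0.01146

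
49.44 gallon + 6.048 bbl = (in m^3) 1.149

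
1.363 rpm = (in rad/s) 0.1427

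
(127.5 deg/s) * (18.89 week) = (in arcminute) 8.74e+10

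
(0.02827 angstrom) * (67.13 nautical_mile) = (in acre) 8.685e-11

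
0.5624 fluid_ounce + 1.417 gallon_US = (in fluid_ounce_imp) 189.4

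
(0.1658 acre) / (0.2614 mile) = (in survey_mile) 0.0009911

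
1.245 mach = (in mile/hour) 948.3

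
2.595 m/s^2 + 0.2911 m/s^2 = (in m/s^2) 2.886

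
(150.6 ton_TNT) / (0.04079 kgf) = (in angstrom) 1.575e+22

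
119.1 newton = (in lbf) 26.77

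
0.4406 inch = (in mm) 11.19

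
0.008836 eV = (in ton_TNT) 3.384e-31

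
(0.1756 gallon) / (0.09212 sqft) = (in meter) 0.07767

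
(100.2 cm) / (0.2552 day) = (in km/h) 0.0001636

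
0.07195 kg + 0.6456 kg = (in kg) 0.7175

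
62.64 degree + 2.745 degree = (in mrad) 1141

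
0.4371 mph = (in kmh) 0.7034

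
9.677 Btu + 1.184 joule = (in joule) 1.021e+04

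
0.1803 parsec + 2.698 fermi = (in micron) 5.563e+21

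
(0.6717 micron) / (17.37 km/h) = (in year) 4.414e-15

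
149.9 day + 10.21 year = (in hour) 9.304e+04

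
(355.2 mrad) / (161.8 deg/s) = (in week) 2.08e-07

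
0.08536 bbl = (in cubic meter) 0.01357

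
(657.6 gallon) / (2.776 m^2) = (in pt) 2542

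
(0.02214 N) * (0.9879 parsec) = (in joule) 6.749e+14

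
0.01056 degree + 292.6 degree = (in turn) 0.8128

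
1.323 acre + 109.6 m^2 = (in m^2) 5464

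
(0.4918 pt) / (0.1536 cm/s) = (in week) 1.868e-07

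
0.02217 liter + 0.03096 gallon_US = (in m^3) 0.0001394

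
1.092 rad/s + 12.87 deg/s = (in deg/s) 75.44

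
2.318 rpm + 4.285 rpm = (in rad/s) 0.6915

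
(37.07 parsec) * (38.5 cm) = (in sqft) 4.74e+18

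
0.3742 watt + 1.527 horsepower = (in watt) 1139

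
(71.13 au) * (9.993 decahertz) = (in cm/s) 1.063e+17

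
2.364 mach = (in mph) 1801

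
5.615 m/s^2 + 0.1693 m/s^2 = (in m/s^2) 5.784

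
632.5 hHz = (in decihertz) 6.325e+05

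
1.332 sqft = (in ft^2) 1.332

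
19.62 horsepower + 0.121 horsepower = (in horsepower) 19.74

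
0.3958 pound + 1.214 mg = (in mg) 1.795e+05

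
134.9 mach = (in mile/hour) 1.028e+05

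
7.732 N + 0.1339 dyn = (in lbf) 1.738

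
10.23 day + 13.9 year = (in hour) 1.22e+05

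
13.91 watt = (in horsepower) 0.01865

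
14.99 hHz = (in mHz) 1.499e+06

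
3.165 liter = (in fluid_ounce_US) 107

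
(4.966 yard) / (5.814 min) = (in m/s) 0.01302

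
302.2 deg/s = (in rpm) 50.37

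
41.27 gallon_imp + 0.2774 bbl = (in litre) 231.7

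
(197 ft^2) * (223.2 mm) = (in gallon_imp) 898.6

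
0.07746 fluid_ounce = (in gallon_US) 0.0006052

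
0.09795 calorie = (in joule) 0.4098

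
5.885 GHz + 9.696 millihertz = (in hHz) 5.885e+07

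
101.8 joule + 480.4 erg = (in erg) 1.018e+09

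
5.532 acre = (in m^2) 2.239e+04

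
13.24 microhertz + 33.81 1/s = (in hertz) 33.81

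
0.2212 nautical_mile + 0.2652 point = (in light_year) 4.33e-14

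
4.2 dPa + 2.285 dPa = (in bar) 6.485e-06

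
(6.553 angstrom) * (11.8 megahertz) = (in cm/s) 0.7733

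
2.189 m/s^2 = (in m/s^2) 2.189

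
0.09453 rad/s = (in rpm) 0.9027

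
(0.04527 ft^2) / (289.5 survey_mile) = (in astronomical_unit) 6.034e-20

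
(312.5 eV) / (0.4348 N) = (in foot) 3.778e-16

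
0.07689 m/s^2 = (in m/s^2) 0.07689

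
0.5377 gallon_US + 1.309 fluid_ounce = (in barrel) 0.01305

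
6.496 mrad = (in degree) 0.3722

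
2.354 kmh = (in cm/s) 65.39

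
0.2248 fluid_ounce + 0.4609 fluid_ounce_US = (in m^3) 2.028e-05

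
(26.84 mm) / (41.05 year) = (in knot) 4.03e-11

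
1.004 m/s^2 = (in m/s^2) 1.004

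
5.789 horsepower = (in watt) 4317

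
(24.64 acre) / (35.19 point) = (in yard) 8.784e+06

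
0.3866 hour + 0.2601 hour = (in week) 0.003849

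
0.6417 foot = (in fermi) 1.956e+14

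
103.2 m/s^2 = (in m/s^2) 103.2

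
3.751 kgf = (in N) 36.78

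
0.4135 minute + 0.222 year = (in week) 11.58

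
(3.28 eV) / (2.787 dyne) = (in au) 1.26e-25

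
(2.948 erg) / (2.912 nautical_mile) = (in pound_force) 1.229e-11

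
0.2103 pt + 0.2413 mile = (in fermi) 3.883e+17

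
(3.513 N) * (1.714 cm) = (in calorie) 0.01439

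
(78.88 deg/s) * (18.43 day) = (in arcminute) 7.536e+09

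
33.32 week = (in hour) 5598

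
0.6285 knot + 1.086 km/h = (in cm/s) 62.5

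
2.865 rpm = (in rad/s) 0.3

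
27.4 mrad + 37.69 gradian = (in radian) 0.6194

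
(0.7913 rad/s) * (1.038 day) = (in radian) 7.097e+04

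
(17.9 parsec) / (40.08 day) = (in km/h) 5.742e+11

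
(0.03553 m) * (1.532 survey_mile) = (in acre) 0.02165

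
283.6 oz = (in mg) 8.04e+06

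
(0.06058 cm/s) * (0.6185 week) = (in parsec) 7.344e-15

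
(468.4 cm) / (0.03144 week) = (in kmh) 0.0008868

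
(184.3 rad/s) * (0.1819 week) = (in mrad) 2.028e+10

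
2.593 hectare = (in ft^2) 2.791e+05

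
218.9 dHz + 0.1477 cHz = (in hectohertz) 0.2189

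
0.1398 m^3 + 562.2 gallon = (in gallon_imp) 498.9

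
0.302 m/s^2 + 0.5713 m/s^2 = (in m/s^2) 0.8733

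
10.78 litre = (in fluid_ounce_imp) 379.4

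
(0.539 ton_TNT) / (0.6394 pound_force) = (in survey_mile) 4.927e+05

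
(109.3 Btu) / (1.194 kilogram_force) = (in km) 9.849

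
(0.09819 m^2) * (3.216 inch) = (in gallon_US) 2.119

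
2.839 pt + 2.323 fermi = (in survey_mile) 6.223e-07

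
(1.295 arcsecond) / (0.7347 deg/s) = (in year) 1.553e-11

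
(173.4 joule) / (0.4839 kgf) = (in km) 0.03654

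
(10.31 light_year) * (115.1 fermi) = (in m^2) 1.123e+04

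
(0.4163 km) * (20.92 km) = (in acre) 2152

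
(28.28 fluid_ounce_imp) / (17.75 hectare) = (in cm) 4.527e-07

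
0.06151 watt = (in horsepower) 8.249e-05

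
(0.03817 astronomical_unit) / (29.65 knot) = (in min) 6.239e+06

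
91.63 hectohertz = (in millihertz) 9.163e+06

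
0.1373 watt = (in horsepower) 0.0001841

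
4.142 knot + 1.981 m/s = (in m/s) 4.112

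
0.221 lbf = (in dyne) 9.831e+04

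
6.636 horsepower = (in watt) 4948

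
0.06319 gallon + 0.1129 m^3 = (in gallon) 29.89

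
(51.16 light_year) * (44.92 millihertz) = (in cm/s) 2.174e+18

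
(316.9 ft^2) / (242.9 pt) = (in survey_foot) 1127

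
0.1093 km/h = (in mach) 8.917e-05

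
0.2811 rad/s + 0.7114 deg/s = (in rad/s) 0.2935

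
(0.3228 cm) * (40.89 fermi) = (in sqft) 1.421e-15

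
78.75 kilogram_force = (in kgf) 78.75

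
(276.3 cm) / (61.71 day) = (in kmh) 1.866e-06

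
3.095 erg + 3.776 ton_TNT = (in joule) 1.58e+10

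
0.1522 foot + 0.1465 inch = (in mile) 3.114e-05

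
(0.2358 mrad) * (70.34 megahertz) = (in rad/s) 1.659e+04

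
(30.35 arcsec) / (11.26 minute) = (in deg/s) 1.248e-05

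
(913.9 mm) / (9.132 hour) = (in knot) 5.404e-05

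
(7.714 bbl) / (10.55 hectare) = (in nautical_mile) 6.277e-09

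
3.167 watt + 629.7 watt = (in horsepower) 0.8487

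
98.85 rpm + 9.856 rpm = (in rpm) 108.7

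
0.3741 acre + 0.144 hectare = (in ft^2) 3.18e+04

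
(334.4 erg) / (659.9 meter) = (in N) 5.067e-08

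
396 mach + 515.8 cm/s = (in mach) 396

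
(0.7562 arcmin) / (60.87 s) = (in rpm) 3.451e-05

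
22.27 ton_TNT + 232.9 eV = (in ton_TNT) 22.27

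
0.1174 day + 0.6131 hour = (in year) 0.0003916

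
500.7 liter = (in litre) 500.7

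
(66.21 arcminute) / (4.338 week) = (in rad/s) 7.341e-09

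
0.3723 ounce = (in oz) 0.3723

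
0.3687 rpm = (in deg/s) 2.212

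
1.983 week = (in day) 13.88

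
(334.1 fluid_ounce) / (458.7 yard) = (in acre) 5.821e-09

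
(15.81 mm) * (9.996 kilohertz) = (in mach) 0.4641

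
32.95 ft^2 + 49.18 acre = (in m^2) 1.99e+05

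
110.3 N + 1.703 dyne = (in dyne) 1.103e+07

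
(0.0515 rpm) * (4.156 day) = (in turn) 308.2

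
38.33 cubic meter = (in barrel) 241.1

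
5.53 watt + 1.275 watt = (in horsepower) 0.009126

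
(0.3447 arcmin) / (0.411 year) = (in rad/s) 7.736e-12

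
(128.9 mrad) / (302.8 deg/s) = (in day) 2.823e-07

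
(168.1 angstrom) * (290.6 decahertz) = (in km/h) 0.0001759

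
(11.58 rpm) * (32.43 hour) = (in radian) 1.416e+05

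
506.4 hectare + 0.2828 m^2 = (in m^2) 5.064e+06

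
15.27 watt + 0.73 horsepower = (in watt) 559.6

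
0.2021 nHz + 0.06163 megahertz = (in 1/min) 3.698e+06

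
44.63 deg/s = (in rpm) 7.438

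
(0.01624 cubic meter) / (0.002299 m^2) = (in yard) 7.725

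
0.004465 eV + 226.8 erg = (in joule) 2.268e-05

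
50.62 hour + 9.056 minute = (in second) 1.828e+05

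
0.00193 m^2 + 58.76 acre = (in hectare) 23.78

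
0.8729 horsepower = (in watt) 650.9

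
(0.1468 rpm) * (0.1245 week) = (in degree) 6.632e+04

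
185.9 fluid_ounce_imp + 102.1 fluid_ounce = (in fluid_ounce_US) 280.7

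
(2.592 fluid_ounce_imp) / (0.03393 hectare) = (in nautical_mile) 1.172e-10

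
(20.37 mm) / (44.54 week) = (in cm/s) 7.562e-08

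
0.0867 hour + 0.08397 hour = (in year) 1.948e-05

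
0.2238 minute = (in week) 2.22e-05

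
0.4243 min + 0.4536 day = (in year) 0.001244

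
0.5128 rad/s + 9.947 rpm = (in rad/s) 1.554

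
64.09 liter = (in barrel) 0.4031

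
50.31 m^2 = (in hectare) 0.005031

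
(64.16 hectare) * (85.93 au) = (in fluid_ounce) 2.789e+23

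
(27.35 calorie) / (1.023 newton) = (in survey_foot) 367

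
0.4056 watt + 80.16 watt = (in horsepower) 0.108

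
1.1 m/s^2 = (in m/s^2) 1.1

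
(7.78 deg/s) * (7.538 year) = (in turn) 5.137e+06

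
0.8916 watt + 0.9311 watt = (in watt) 1.823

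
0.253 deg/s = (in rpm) 0.04217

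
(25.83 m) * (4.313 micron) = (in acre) 2.753e-08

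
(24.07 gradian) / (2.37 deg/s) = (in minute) 0.1523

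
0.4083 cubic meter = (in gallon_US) 107.9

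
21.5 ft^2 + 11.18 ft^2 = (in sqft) 32.68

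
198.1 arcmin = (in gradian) 3.669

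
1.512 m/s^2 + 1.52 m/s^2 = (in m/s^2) 3.032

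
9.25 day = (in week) 1.321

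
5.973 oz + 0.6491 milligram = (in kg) 0.1693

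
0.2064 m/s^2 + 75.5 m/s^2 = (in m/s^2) 75.71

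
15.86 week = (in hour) 2664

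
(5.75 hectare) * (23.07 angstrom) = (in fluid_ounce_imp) 4.669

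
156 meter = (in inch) 6142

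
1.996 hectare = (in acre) 4.932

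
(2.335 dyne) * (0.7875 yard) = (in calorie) 4.019e-06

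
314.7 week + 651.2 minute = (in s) 1.904e+08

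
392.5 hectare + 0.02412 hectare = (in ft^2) 4.225e+07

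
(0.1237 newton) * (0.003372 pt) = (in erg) 1.471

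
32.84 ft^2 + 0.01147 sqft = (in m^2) 3.052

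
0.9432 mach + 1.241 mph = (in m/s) 321.7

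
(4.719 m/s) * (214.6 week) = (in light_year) 6.474e-08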